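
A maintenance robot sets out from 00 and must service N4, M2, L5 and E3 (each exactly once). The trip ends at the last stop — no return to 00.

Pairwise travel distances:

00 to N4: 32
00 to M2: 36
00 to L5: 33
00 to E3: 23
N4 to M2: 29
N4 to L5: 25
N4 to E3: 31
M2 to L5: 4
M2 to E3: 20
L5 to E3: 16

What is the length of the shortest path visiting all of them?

There are 4! = 24 possible orderings.
00→N4→M2→L5→E3: 32+29+4+16 = 81
00→N4→M2→E3→L5: 32+29+20+16 = 97
00→N4→L5→M2→E3: 32+25+4+20 = 81
00→N4→L5→E3→M2: 32+25+16+20 = 93
00→N4→E3→M2→L5: 32+31+20+4 = 87
00→N4→E3→L5→M2: 32+31+16+4 = 83
00→M2→N4→L5→E3: 36+29+25+16 = 106
00→M2→N4→E3→L5: 36+29+31+16 = 112
00→M2→L5→N4→E3: 36+4+25+31 = 96
00→M2→L5→E3→N4: 36+4+16+31 = 87
00→M2→E3→N4→L5: 36+20+31+25 = 112
00→M2→E3→L5→N4: 36+20+16+25 = 97
00→L5→N4→M2→E3: 33+25+29+20 = 107
00→L5→N4→E3→M2: 33+25+31+20 = 109
… (10 more)
00→E3→M2→L5→N4: 23+20+4+25 = 72  ← best
The minimum is 72.
One shortest path: 00 → E3 → M2 → L5 → N4.

Minimum one-way distance = 72.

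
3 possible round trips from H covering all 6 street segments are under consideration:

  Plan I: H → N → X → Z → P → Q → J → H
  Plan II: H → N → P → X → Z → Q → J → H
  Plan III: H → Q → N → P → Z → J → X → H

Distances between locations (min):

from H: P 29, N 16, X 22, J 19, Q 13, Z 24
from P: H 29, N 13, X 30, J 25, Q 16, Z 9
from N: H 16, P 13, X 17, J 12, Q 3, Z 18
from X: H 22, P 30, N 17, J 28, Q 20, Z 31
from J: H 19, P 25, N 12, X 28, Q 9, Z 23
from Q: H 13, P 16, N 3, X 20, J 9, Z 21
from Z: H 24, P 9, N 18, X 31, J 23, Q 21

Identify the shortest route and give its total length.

Plan I: 16 + 17 + 31 + 9 + 16 + 9 + 19 = 117
Plan II: 16 + 13 + 30 + 31 + 21 + 9 + 19 = 139
Plan III: 13 + 3 + 13 + 9 + 23 + 28 + 22 = 111

Shortest is Plan III, total 111 min.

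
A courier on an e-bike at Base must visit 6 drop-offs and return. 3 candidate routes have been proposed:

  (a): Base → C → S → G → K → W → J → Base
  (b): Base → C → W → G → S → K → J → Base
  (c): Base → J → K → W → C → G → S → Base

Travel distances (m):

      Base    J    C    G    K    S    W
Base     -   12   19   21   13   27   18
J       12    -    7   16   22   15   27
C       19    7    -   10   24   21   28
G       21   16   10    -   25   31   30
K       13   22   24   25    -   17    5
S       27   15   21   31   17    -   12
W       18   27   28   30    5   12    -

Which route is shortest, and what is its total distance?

(a): 19 + 21 + 31 + 25 + 5 + 27 + 12 = 140
(b): 19 + 28 + 30 + 31 + 17 + 22 + 12 = 159
(c): 12 + 22 + 5 + 28 + 10 + 31 + 27 = 135

Shortest is (c), total 135 m.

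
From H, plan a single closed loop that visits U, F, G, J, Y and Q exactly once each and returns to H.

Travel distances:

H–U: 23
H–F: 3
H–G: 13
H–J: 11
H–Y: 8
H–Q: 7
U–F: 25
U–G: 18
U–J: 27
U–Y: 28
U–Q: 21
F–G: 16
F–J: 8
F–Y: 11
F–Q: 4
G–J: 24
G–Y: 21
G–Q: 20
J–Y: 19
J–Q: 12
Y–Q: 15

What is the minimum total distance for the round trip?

H-U-F-G-J-Y-Q-H: 23+25+16+24+19+15+7 = 129
H-U-F-G-J-Q-Y-H: 23+25+16+24+12+15+8 = 123
H-U-F-G-Y-J-Q-H: 23+25+16+21+19+12+7 = 123
H-U-F-G-Y-Q-J-H: 23+25+16+21+15+12+11 = 123
H-U-F-G-Q-J-Y-H: 23+25+16+20+12+19+8 = 123
H-U-F-G-Q-Y-J-H: 23+25+16+20+15+19+11 = 129
H-U-F-J-G-Y-Q-H: 23+25+8+24+21+15+7 = 123
H-U-F-J-G-Q-Y-H: 23+25+8+24+20+15+8 = 123
… (352 more)
H-F-J-Q-U-G-Y-H: 3+8+12+21+18+21+8 = 91  ← best
The minimum is 91.
One optimal route: H → F → J → Q → U → G → Y → H (or its reverse).

Minimum total distance: 91.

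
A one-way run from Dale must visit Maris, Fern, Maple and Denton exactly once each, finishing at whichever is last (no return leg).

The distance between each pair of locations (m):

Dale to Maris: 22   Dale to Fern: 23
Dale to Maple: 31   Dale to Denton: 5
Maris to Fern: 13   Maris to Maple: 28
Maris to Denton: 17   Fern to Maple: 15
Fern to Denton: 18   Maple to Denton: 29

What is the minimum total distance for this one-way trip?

There are 4! = 24 possible orderings.
Dale→Maris→Fern→Maple→Denton: 22+13+15+29 = 79
Dale→Maris→Fern→Denton→Maple: 22+13+18+29 = 82
Dale→Maris→Maple→Fern→Denton: 22+28+15+18 = 83
Dale→Maris→Maple→Denton→Fern: 22+28+29+18 = 97
Dale→Maris→Denton→Fern→Maple: 22+17+18+15 = 72
Dale→Maris→Denton→Maple→Fern: 22+17+29+15 = 83
Dale→Fern→Maris→Maple→Denton: 23+13+28+29 = 93
Dale→Fern→Maris→Denton→Maple: 23+13+17+29 = 82
Dale→Fern→Maple→Maris→Denton: 23+15+28+17 = 83
Dale→Fern→Maple→Denton→Maris: 23+15+29+17 = 84
Dale→Fern→Denton→Maris→Maple: 23+18+17+28 = 86
Dale→Fern→Denton→Maple→Maris: 23+18+29+28 = 98
Dale→Maple→Maris→Fern→Denton: 31+28+13+18 = 90
Dale→Maple→Maris→Denton→Fern: 31+28+17+18 = 94
… (10 more)
Dale→Denton→Maris→Fern→Maple: 5+17+13+15 = 50  ← best
The minimum is 50.
One shortest path: Dale → Denton → Maris → Fern → Maple.

Shortest open route: 50 m.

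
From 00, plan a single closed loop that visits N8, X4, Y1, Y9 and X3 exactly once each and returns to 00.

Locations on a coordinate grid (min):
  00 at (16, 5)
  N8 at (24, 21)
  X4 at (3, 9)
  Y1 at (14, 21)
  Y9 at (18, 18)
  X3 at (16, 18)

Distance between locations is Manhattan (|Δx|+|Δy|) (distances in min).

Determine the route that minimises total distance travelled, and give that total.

74 min — the shortest possible round trip.

There are 60 distinct closed tours to check (reversals are equivalent).
00-N8-X4-Y1-Y9-X3-00: 24+33+23+7+2+13 = 102
00-N8-X4-Y1-X3-Y9-00: 24+33+23+5+2+15 = 102
00-N8-X4-Y9-Y1-X3-00: 24+33+24+7+5+13 = 106
00-N8-X4-Y9-X3-Y1-00: 24+33+24+2+5+18 = 106
00-N8-X4-X3-Y1-Y9-00: 24+33+22+5+7+15 = 106
00-N8-X4-X3-Y9-Y1-00: 24+33+22+2+7+18 = 106
00-N8-Y1-X4-Y9-X3-00: 24+10+23+24+2+13 = 96
00-N8-Y1-X4-X3-Y9-00: 24+10+23+22+2+15 = 96
00-N8-Y1-Y9-X4-X3-00: 24+10+7+24+22+13 = 100
00-N8-Y1-Y9-X3-X4-00: 24+10+7+2+22+17 = 82
00-N8-Y1-X3-X4-Y9-00: 24+10+5+22+24+15 = 100
00-N8-Y1-X3-Y9-X4-00: 24+10+5+2+24+17 = 82
00-N8-Y9-X4-Y1-X3-00: 24+9+24+23+5+13 = 98
00-N8-Y9-X4-X3-Y1-00: 24+9+24+22+5+18 = 102
… (46 more)
00-X4-Y1-N8-Y9-X3-00: 17+23+10+9+2+13 = 74  ← best
The minimum is 74.
One optimal route: 00 → X4 → Y1 → N8 → Y9 → X3 → 00 (or its reverse).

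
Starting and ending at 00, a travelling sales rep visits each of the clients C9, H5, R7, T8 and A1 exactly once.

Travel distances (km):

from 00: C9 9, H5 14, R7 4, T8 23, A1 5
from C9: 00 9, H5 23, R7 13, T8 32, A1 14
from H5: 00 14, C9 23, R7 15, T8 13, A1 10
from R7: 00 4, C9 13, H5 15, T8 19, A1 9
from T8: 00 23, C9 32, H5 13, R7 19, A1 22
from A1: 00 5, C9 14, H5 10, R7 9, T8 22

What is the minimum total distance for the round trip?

69 km — the shortest possible round trip.

00-C9-H5-R7-T8-A1-00: 9+23+15+19+22+5 = 93
00-C9-H5-R7-A1-T8-00: 9+23+15+9+22+23 = 101
00-C9-H5-T8-R7-A1-00: 9+23+13+19+9+5 = 78
00-C9-H5-T8-A1-R7-00: 9+23+13+22+9+4 = 80
00-C9-H5-A1-R7-T8-00: 9+23+10+9+19+23 = 93
00-C9-H5-A1-T8-R7-00: 9+23+10+22+19+4 = 87
00-C9-R7-H5-T8-A1-00: 9+13+15+13+22+5 = 77
00-C9-R7-H5-A1-T8-00: 9+13+15+10+22+23 = 92
00-C9-R7-T8-H5-A1-00: 9+13+19+13+10+5 = 69
00-C9-R7-T8-A1-H5-00: 9+13+19+22+10+14 = 87
00-C9-R7-A1-H5-T8-00: 9+13+9+10+13+23 = 77
00-C9-R7-A1-T8-H5-00: 9+13+9+22+13+14 = 80
00-C9-T8-H5-R7-A1-00: 9+32+13+15+9+5 = 83
00-C9-T8-H5-A1-R7-00: 9+32+13+10+9+4 = 77
… (46 more)
The minimum is 69.
One optimal route: 00 → C9 → R7 → T8 → H5 → A1 → 00 (or its reverse).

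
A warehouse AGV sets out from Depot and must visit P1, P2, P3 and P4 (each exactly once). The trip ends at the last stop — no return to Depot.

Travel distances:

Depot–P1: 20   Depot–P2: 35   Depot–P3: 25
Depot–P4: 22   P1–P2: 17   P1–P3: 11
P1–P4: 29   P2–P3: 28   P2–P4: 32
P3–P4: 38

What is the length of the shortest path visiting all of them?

There are 4! = 24 possible orderings.
Depot → P1 → P2 → P3 → P4: 20+17+28+38 = 103
Depot → P1 → P2 → P4 → P3: 20+17+32+38 = 107
Depot → P1 → P3 → P2 → P4: 20+11+28+32 = 91
Depot → P1 → P3 → P4 → P2: 20+11+38+32 = 101
Depot → P1 → P4 → P2 → P3: 20+29+32+28 = 109
Depot → P1 → P4 → P3 → P2: 20+29+38+28 = 115
Depot → P2 → P1 → P3 → P4: 35+17+11+38 = 101
Depot → P2 → P1 → P4 → P3: 35+17+29+38 = 119
Depot → P2 → P3 → P1 → P4: 35+28+11+29 = 103
Depot → P2 → P3 → P4 → P1: 35+28+38+29 = 130
Depot → P2 → P4 → P1 → P3: 35+32+29+11 = 107
Depot → P2 → P4 → P3 → P1: 35+32+38+11 = 116
Depot → P3 → P1 → P2 → P4: 25+11+17+32 = 85
Depot → P3 → P1 → P4 → P2: 25+11+29+32 = 97
… (10 more)
Depot → P4 → P2 → P1 → P3: 22+32+17+11 = 82  ← best
The minimum is 82.
One shortest path: Depot → P4 → P2 → P1 → P3.

Minimum one-way distance = 82.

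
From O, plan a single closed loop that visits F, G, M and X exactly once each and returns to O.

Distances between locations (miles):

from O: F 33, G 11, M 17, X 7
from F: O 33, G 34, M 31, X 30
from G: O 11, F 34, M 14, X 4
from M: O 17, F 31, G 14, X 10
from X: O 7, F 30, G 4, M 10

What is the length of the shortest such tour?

89 miles — the shortest possible round trip.

O→F→G→M→X→O: 33+34+14+10+7 = 98
O→F→G→X→M→O: 33+34+4+10+17 = 98
O→F→M→G→X→O: 33+31+14+4+7 = 89
O→F→M→X→G→O: 33+31+10+4+11 = 89
O→F→X→G→M→O: 33+30+4+14+17 = 98
O→F→X→M→G→O: 33+30+10+14+11 = 98
O→G→F→M→X→O: 11+34+31+10+7 = 93
O→G→F→X→M→O: 11+34+30+10+17 = 102
O→G→M→F→X→O: 11+14+31+30+7 = 93
O→G→X→F→M→O: 11+4+30+31+17 = 93
O→M→F→G→X→O: 17+31+34+4+7 = 93
O→M→G→F→X→O: 17+14+34+30+7 = 102
The minimum is 89.
One optimal route: O → F → M → G → X → O (or its reverse).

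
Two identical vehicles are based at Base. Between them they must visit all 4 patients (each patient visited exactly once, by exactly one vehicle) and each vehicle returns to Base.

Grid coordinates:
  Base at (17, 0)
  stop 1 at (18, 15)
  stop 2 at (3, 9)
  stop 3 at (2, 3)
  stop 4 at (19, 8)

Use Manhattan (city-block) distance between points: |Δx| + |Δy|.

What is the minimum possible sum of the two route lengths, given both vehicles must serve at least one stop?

Try each way of splitting the stops between the two vehicles (each non-empty) and, for each split, find the best tour for each vehicle:
  {stop 1} + {stop 2, stop 3, stop 4}: 32 + 52 = 84
  {stop 2} + {stop 1, stop 3, stop 4}: 46 + 64 = 110
  {stop 1, stop 2} + {stop 3, stop 4}: 60 + 50 = 110
  {stop 3} + {stop 1, stop 2, stop 4}: 36 + 62 = 98
  {stop 1, stop 3} + {stop 2, stop 4}: 62 + 50 = 112
  {stop 2, stop 3} + {stop 1, stop 4}: 48 + 34 = 82
  … (7 splits in total)
Best: vehicle 1 Base → stop 2 → stop 3 → Base = 48; vehicle 2 Base → stop 1 → stop 4 → Base = 34; combined 82.

Minimum combined distance: 82.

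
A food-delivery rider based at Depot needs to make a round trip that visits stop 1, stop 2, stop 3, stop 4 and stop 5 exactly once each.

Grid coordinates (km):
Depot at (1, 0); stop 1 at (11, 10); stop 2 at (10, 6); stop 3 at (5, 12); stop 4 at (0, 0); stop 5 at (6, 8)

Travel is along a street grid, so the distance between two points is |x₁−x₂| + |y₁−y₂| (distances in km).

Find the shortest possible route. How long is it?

There are 60 distinct closed tours to check (reversals are equivalent).
Depot-stop 1-stop 2-stop 3-stop 4-stop 5-Depot: 20+5+11+17+14+13 = 80
Depot-stop 1-stop 2-stop 3-stop 5-stop 4-Depot: 20+5+11+5+14+1 = 56
Depot-stop 1-stop 2-stop 4-stop 3-stop 5-Depot: 20+5+16+17+5+13 = 76
Depot-stop 1-stop 2-stop 4-stop 5-stop 3-Depot: 20+5+16+14+5+16 = 76
Depot-stop 1-stop 2-stop 5-stop 3-stop 4-Depot: 20+5+6+5+17+1 = 54
Depot-stop 1-stop 2-stop 5-stop 4-stop 3-Depot: 20+5+6+14+17+16 = 78
Depot-stop 1-stop 3-stop 2-stop 4-stop 5-Depot: 20+8+11+16+14+13 = 82
Depot-stop 1-stop 3-stop 2-stop 5-stop 4-Depot: 20+8+11+6+14+1 = 60
Depot-stop 1-stop 3-stop 4-stop 2-stop 5-Depot: 20+8+17+16+6+13 = 80
Depot-stop 1-stop 3-stop 4-stop 5-stop 2-Depot: 20+8+17+14+6+15 = 80
Depot-stop 1-stop 3-stop 5-stop 2-stop 4-Depot: 20+8+5+6+16+1 = 56
Depot-stop 1-stop 3-stop 5-stop 4-stop 2-Depot: 20+8+5+14+16+15 = 78
Depot-stop 1-stop 4-stop 2-stop 3-stop 5-Depot: 20+21+16+11+5+13 = 86
Depot-stop 1-stop 4-stop 2-stop 5-stop 3-Depot: 20+21+16+6+5+16 = 84
… (46 more)
Depot-stop 2-stop 1-stop 3-stop 5-stop 4-Depot: 15+5+8+5+14+1 = 48  ← best
The minimum is 48.
One optimal route: Depot → stop 2 → stop 1 → stop 3 → stop 5 → stop 4 → Depot (or its reverse).

48 km — the shortest possible round trip.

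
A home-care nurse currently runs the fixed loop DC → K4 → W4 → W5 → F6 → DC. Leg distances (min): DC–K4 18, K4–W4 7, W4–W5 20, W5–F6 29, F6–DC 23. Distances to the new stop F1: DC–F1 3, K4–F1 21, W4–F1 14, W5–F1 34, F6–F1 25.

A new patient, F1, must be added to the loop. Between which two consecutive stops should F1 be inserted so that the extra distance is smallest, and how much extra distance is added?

Minimum extra distance: 5 min, inserting F1 between F6 and DC.

Insertion cost between consecutive stops i–j is d(i,F1) + d(F1,j) − d(i,j):
  between DC and K4: 3 + 21 − 18 = 6
  between K4 and W4: 21 + 14 − 7 = 28
  between W4 and W5: 14 + 34 − 20 = 28
  between W5 and F6: 34 + 25 − 29 = 30
  between F6 and DC: 25 + 3 − 23 = 5
Cheapest insertion is between F6 and DC, adding 5.
New total = 97 + 5 = 102.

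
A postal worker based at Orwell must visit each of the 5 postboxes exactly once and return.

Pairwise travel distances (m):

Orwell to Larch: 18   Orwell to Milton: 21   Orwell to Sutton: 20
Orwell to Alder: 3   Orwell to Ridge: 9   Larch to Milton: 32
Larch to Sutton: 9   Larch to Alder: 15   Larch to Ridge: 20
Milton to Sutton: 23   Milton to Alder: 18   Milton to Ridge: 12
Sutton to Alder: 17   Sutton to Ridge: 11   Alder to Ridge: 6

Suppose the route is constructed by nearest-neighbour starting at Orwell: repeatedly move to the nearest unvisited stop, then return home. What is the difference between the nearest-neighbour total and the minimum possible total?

Orwell: Alder=3, Ridge=9, Larch=18, Sutton=20, Milton=21 ⇒ Alder
Alder: Ridge=6, Larch=15, Sutton=17, Milton=18 ⇒ Ridge
Ridge: Sutton=11, Milton=12, Larch=20 ⇒ Sutton
Sutton: Larch=9, Milton=23 ⇒ Larch
Larch: Milton=32 ⇒ Milton
NN route Orwell → Alder → Ridge → Sutton → Larch → Milton → Orwell costs 82.
Optimal: Orwell → Larch → Sutton → Milton → Ridge → Alder → Orwell costs 71 (by enumerating all 60 distinct tours).
Excess = 82 − 71 = 11.

11 m longer than the optimal tour.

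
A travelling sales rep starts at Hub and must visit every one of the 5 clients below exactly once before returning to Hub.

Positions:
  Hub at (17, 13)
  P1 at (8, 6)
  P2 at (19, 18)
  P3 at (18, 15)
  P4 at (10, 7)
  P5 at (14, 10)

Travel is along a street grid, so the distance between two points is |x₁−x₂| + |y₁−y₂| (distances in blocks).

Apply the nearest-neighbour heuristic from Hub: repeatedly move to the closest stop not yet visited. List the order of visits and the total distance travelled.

46 blocks along Hub → P3 → P2 → P5 → P4 → P1 → Hub.

At Hub the remaining stops are P3 3, P5 6, P2 7, P4 13, P1 16; go to P3.
At P3 the remaining stops are P2 4, P5 9, P4 16, P1 19; go to P2.
At P2 the remaining stops are P5 13, P4 20, P1 23; go to P5.
At P5 the remaining stops are P4 7, P1 10; go to P4.
At P4 the remaining stops are P1 3; go to P1.
Return P1→Hub: 16.
Total = 3 + 4 + 13 + 7 + 3 + 16 = 46.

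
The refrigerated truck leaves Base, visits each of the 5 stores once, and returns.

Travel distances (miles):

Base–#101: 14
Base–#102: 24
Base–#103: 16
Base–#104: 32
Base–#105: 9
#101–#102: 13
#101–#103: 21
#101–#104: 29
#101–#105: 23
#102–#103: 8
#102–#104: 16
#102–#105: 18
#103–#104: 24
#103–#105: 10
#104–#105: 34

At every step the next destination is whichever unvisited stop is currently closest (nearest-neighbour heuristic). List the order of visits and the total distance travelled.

Base → [#105:9 / #101:14 / #103:16 / #102:24 / #104:32] → #105 (9)
#105 → [#103:10 / #102:18 / #101:23 / #104:34] → #103 (10)
#103 → [#102:8 / #101:21 / #104:24] → #102 (8)
#102 → [#101:13 / #104:16] → #101 (13)
#101 → [#104:29] → #104 (29)
Return #104→Base: 32.
Total = 9 + 10 + 8 + 13 + 29 + 32 = 101.

Nearest-neighbour total = 101 miles; route Base → #105 → #103 → #102 → #101 → #104 → Base.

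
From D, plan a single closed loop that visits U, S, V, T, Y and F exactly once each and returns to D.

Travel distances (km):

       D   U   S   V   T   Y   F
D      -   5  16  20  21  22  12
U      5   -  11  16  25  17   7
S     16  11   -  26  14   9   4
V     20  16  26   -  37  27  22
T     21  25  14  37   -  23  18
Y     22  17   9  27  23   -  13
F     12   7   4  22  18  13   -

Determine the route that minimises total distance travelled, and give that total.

100 km — the shortest possible round trip.

D→U→S→V→T→Y→F→D: 5+11+26+37+23+13+12 = 127
D→U→S→V→T→F→Y→D: 5+11+26+37+18+13+22 = 132
D→U→S→V→Y→T→F→D: 5+11+26+27+23+18+12 = 122
D→U→S→V→Y→F→T→D: 5+11+26+27+13+18+21 = 121
D→U→S→V→F→T→Y→D: 5+11+26+22+18+23+22 = 127
D→U→S→V→F→Y→T→D: 5+11+26+22+13+23+21 = 121
D→U→S→T→V→Y→F→D: 5+11+14+37+27+13+12 = 119
D→U→S→T→V→F→Y→D: 5+11+14+37+22+13+22 = 124
… (352 more)
D→U→V→Y→S→F→T→D: 5+16+27+9+4+18+21 = 100  ← best
The minimum is 100.
One optimal route: D → U → V → Y → S → F → T → D (or its reverse).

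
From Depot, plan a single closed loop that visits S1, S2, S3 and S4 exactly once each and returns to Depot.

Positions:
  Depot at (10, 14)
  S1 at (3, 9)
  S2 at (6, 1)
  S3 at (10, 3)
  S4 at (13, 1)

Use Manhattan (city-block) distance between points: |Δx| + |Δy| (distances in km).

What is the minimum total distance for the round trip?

Shortest round trip = 46 km.

There are 12 distinct closed tours to check (reversals are equivalent).
Depot → S1 → S2 → S3 → S4 → Depot: 12+11+6+5+16 = 50
Depot → S1 → S2 → S4 → S3 → Depot: 12+11+7+5+11 = 46
Depot → S1 → S3 → S2 → S4 → Depot: 12+13+6+7+16 = 54
Depot → S1 → S3 → S4 → S2 → Depot: 12+13+5+7+17 = 54
Depot → S1 → S4 → S2 → S3 → Depot: 12+18+7+6+11 = 54
Depot → S1 → S4 → S3 → S2 → Depot: 12+18+5+6+17 = 58
Depot → S2 → S1 → S3 → S4 → Depot: 17+11+13+5+16 = 62
Depot → S2 → S1 → S4 → S3 → Depot: 17+11+18+5+11 = 62
Depot → S2 → S3 → S1 → S4 → Depot: 17+6+13+18+16 = 70
Depot → S2 → S4 → S1 → S3 → Depot: 17+7+18+13+11 = 66
Depot → S3 → S1 → S2 → S4 → Depot: 11+13+11+7+16 = 58
Depot → S3 → S2 → S1 → S4 → Depot: 11+6+11+18+16 = 62
The minimum is 46.
One optimal route: Depot → S1 → S2 → S4 → S3 → Depot (or its reverse).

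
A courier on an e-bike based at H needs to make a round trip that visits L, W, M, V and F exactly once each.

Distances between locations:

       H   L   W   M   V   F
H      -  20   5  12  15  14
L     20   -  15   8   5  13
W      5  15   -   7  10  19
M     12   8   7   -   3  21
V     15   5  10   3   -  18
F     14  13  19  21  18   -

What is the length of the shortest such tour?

With 5 stops there are 5!/2 = 60 distinct round trips (a route and its reverse cost the same).
H - L - W - M - V - F - H: 20+15+7+3+18+14 = 77
H - L - W - M - F - V - H: 20+15+7+21+18+15 = 96
H - L - W - V - M - F - H: 20+15+10+3+21+14 = 83
H - L - W - V - F - M - H: 20+15+10+18+21+12 = 96
H - L - W - F - M - V - H: 20+15+19+21+3+15 = 93
H - L - W - F - V - M - H: 20+15+19+18+3+12 = 87
H - L - M - W - V - F - H: 20+8+7+10+18+14 = 77
H - L - M - W - F - V - H: 20+8+7+19+18+15 = 87
H - L - M - V - W - F - H: 20+8+3+10+19+14 = 74
H - L - M - V - F - W - H: 20+8+3+18+19+5 = 73
H - L - M - F - W - V - H: 20+8+21+19+10+15 = 93
H - L - M - F - V - W - H: 20+8+21+18+10+5 = 82
H - L - V - W - M - F - H: 20+5+10+7+21+14 = 77
H - L - V - W - F - M - H: 20+5+10+19+21+12 = 87
… (46 more)
H - W - M - V - L - F - H: 5+7+3+5+13+14 = 47  ← best
The minimum is 47.
One optimal route: H → W → M → V → L → F → H (or its reverse).

Shortest round trip = 47.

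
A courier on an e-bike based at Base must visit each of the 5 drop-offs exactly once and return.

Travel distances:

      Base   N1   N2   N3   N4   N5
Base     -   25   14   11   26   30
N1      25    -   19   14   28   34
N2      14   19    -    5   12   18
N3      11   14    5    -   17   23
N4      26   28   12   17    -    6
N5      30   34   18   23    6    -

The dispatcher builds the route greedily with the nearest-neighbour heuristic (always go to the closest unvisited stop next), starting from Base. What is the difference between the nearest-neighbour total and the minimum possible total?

Excess over optimum: 2.

From Base: N3=11, N2=14, N1=25, N4=26, N5=30 → choose N3 (11).
From N3: N2=5, N1=14, N4=17, N5=23 → choose N2 (5).
From N2: N4=12, N5=18, N1=19 → choose N4 (12).
From N4: N5=6, N1=28 → choose N5 (6).
From N5: N1=34 → choose N1 (34).
NN route Base → N3 → N2 → N4 → N5 → N1 → Base costs 93.
Optimal: Base → N2 → N4 → N5 → N1 → N3 → Base costs 91 (by enumerating all 60 distinct tours).
Excess = 93 − 91 = 2.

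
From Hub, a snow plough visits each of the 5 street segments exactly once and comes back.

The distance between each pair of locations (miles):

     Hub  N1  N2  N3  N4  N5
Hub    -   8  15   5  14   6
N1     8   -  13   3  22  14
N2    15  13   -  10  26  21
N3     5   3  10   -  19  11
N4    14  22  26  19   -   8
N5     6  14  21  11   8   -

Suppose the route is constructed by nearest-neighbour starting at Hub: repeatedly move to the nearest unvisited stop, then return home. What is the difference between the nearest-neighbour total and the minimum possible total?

Excess over optimum: 3 miles.

Hub: N3=5, N5=6, N1=8, N4=14, N2=15 ⇒ N3
N3: N1=3, N2=10, N5=11, N4=19 ⇒ N1
N1: N2=13, N5=14, N4=22 ⇒ N2
N2: N5=21, N4=26 ⇒ N5
N5: N4=8 ⇒ N4
NN route Hub → N3 → N1 → N2 → N5 → N4 → Hub costs 64.
Optimal: Hub → N1 → N3 → N2 → N4 → N5 → Hub costs 61 (by enumerating all 60 distinct tours).
Excess = 64 − 61 = 3.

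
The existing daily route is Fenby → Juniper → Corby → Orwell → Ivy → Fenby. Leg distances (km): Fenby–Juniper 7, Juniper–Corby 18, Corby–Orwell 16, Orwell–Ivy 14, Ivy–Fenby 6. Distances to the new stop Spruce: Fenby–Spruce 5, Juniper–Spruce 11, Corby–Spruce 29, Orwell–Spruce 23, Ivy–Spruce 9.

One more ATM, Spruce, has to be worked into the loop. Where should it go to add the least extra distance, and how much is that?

Insertion cost between consecutive stops i–j is d(i,Spruce) + d(Spruce,j) − d(i,j):
  between Fenby and Juniper: 5 + 11 − 7 = 9
  between Juniper and Corby: 11 + 29 − 18 = 22
  between Corby and Orwell: 29 + 23 − 16 = 36
  between Orwell and Ivy: 23 + 9 − 14 = 18
  between Ivy and Fenby: 9 + 5 − 6 = 8
Cheapest insertion is between Ivy and Fenby, adding 8.
New total = 61 + 8 = 69.

+8 km — insert Spruce between Ivy and Fenby.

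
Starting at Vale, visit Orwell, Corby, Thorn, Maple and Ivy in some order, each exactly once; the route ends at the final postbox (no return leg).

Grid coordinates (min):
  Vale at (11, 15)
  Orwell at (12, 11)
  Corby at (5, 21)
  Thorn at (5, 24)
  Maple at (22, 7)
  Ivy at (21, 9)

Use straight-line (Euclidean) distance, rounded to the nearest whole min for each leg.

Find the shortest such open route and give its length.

Minimum one-way distance = 37 min.

There are 5! = 120 possible orderings.
Vale→Orwell→Corby→Thorn→Maple→Ivy: 4+12+3+24+2 = 45
Vale→Orwell→Corby→Thorn→Ivy→Maple: 4+12+3+22+2 = 43
Vale→Orwell→Corby→Maple→Thorn→Ivy: 4+12+22+24+22 = 84
Vale→Orwell→Corby→Maple→Ivy→Thorn: 4+12+22+2+22 = 62
Vale→Orwell→Corby→Ivy→Thorn→Maple: 4+12+20+22+24 = 82
Vale→Orwell→Corby→Ivy→Maple→Thorn: 4+12+20+2+24 = 62
Vale→Orwell→Thorn→Corby→Maple→Ivy: 4+15+3+22+2 = 46
Vale→Orwell→Thorn→Corby→Ivy→Maple: 4+15+3+20+2 = 44
Vale→Orwell→Thorn→Maple→Corby→Ivy: 4+15+24+22+20 = 85
Vale→Orwell→Thorn→Maple→Ivy→Corby: 4+15+24+2+20 = 65
Vale→Orwell→Thorn→Ivy→Corby→Maple: 4+15+22+20+22 = 83
Vale→Orwell→Thorn→Ivy→Maple→Corby: 4+15+22+2+22 = 65
Vale→Orwell→Maple→Corby→Thorn→Ivy: 4+11+22+3+22 = 62
Vale→Orwell→Maple→Corby→Ivy→Thorn: 4+11+22+20+22 = 79
… (106 more)
Vale→Corby→Thorn→Orwell→Ivy→Maple: 8+3+15+9+2 = 37  ← best
The minimum is 37.
One shortest path: Vale → Corby → Thorn → Orwell → Ivy → Maple.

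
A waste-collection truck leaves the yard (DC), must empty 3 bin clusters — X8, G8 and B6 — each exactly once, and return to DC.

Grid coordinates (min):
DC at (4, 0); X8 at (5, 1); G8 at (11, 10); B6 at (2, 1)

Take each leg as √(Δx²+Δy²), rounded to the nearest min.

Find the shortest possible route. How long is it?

With 3 stops there are 3!/2 = 3 distinct round trips (a route and its reverse cost the same).
DC → X8 → G8 → B6 → DC: 1+11+13+2 = 27
DC → X8 → B6 → G8 → DC: 1+3+13+12 = 29
DC → G8 → X8 → B6 → DC: 12+11+3+2 = 28
The minimum is 27.
One optimal route: DC → X8 → G8 → B6 → DC (or its reverse).

Minimum total distance: 27 min.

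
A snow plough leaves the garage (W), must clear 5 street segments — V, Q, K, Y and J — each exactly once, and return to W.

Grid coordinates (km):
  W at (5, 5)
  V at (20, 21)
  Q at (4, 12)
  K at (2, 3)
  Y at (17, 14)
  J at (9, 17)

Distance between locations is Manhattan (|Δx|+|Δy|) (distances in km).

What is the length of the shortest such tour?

Shortest round trip = 72 km.

There are 60 distinct closed tours to check (reversals are equivalent).
W-V-Q-K-Y-J-W: 31+25+11+26+11+16 = 120
W-V-Q-K-J-Y-W: 31+25+11+21+11+21 = 120
W-V-Q-Y-K-J-W: 31+25+15+26+21+16 = 134
W-V-Q-Y-J-K-W: 31+25+15+11+21+5 = 108
W-V-Q-J-K-Y-W: 31+25+10+21+26+21 = 134
W-V-Q-J-Y-K-W: 31+25+10+11+26+5 = 108
W-V-K-Q-Y-J-W: 31+36+11+15+11+16 = 120
W-V-K-Q-J-Y-W: 31+36+11+10+11+21 = 120
W-V-K-Y-Q-J-W: 31+36+26+15+10+16 = 134
W-V-K-Y-J-Q-W: 31+36+26+11+10+8 = 122
W-V-K-J-Q-Y-W: 31+36+21+10+15+21 = 134
W-V-K-J-Y-Q-W: 31+36+21+11+15+8 = 122
W-V-Y-Q-K-J-W: 31+10+15+11+21+16 = 104
W-V-Y-Q-J-K-W: 31+10+15+10+21+5 = 92
… (46 more)
W-K-Q-Y-V-J-W: 5+11+15+10+15+16 = 72  ← best
The minimum is 72.
One optimal route: W → K → Q → Y → V → J → W (or its reverse).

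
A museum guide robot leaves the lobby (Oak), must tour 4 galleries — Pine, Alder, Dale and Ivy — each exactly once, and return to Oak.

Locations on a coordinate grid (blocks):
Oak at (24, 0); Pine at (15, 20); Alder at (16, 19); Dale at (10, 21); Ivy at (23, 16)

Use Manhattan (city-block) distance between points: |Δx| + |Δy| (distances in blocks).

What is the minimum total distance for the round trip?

There are 12 distinct closed tours to check (reversals are equivalent).
Oak → Pine → Alder → Dale → Ivy → Oak: 29+2+8+18+17 = 74
Oak → Pine → Alder → Ivy → Dale → Oak: 29+2+10+18+35 = 94
Oak → Pine → Dale → Alder → Ivy → Oak: 29+6+8+10+17 = 70
Oak → Pine → Dale → Ivy → Alder → Oak: 29+6+18+10+27 = 90
Oak → Pine → Ivy → Alder → Dale → Oak: 29+12+10+8+35 = 94
Oak → Pine → Ivy → Dale → Alder → Oak: 29+12+18+8+27 = 94
Oak → Alder → Pine → Dale → Ivy → Oak: 27+2+6+18+17 = 70
Oak → Alder → Pine → Ivy → Dale → Oak: 27+2+12+18+35 = 94
Oak → Alder → Dale → Pine → Ivy → Oak: 27+8+6+12+17 = 70
Oak → Alder → Ivy → Pine → Dale → Oak: 27+10+12+6+35 = 90
Oak → Dale → Pine → Alder → Ivy → Oak: 35+6+2+10+17 = 70
Oak → Dale → Alder → Pine → Ivy → Oak: 35+8+2+12+17 = 74
The minimum is 70.
One optimal route: Oak → Pine → Dale → Alder → Ivy → Oak (or its reverse).

Minimum total distance: 70 blocks.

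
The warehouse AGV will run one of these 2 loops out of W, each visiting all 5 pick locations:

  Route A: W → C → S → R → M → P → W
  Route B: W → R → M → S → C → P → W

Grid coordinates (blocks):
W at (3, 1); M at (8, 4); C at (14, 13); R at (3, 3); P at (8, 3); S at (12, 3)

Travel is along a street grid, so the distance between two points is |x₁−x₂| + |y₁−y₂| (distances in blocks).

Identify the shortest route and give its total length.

Shortest is Route B, total 48 blocks.

Route A: 23 + 12 + 9 + 6 + 1 + 7 = 58
Route B: 2 + 6 + 5 + 12 + 16 + 7 = 48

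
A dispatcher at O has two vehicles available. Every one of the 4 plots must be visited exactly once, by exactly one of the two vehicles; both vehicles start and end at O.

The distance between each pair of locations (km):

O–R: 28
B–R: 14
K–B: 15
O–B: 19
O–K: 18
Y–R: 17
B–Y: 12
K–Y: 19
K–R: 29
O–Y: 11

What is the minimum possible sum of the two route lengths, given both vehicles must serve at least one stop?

There are 2^3 − 1 = 7 ways to divide the 4 stops into two non-empty groups. For each, the best each vehicle can do is its own shortest tour through its group:
  {K} + {B, Y, R}: 36 + 61 = 97
  {B} + {K, Y, R}: 38 + 75 = 113
  {K, B} + {Y, R}: 52 + 56 = 108
  {Y} + {K, B, R}: 22 + 75 = 97
  {K, Y} + {B, R}: 48 + 61 = 109
  {B, Y} + {K, R}: 42 + 75 = 117
  … (7 splits in total)
Best: vehicle 1 O → K → O = 36; vehicle 2 O → B → R → Y → O = 61; combined 97.

97 km — the smallest possible combined total.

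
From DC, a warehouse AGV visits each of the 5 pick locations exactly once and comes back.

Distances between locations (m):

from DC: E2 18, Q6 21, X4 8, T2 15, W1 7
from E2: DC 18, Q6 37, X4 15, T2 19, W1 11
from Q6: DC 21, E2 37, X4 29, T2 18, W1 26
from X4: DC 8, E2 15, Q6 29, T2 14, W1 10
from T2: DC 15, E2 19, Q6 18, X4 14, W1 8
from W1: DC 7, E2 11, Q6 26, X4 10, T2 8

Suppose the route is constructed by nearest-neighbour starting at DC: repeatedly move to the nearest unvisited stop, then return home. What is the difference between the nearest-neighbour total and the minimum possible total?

From DC: W1=7, X4=8, T2=15, E2=18, Q6=21 → choose W1 (7).
From W1: T2=8, X4=10, E2=11, Q6=26 → choose T2 (8).
From T2: X4=14, Q6=18, E2=19 → choose X4 (14).
From X4: E2=15, Q6=29 → choose E2 (15).
From E2: Q6=37 → choose Q6 (37).
NN route DC → W1 → T2 → X4 → E2 → Q6 → DC costs 102.
Optimal: DC → Q6 → T2 → W1 → E2 → X4 → DC costs 81 (by enumerating all 60 distinct tours).
Excess = 102 − 81 = 21.

Excess over optimum: 21 m.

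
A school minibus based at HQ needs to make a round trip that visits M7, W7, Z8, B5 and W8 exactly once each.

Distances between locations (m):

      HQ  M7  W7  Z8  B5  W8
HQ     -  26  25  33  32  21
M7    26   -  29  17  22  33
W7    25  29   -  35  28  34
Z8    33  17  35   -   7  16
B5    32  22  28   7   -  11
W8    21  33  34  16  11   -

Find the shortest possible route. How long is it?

Shortest round trip = 110 m.

There are 60 distinct closed tours to check (reversals are equivalent).
HQ→M7→W7→Z8→B5→W8→HQ: 26+29+35+7+11+21 = 129
HQ→M7→W7→Z8→W8→B5→HQ: 26+29+35+16+11+32 = 149
HQ→M7→W7→B5→Z8→W8→HQ: 26+29+28+7+16+21 = 127
HQ→M7→W7→B5→W8→Z8→HQ: 26+29+28+11+16+33 = 143
HQ→M7→W7→W8→Z8→B5→HQ: 26+29+34+16+7+32 = 144
HQ→M7→W7→W8→B5→Z8→HQ: 26+29+34+11+7+33 = 140
HQ→M7→Z8→W7→B5→W8→HQ: 26+17+35+28+11+21 = 138
HQ→M7→Z8→W7→W8→B5→HQ: 26+17+35+34+11+32 = 155
HQ→M7→Z8→B5→W7→W8→HQ: 26+17+7+28+34+21 = 133
HQ→M7→Z8→B5→W8→W7→HQ: 26+17+7+11+34+25 = 120
HQ→M7→Z8→W8→W7→B5→HQ: 26+17+16+34+28+32 = 153
HQ→M7→Z8→W8→B5→W7→HQ: 26+17+16+11+28+25 = 123
HQ→M7→B5→W7→Z8→W8→HQ: 26+22+28+35+16+21 = 148
HQ→M7→B5→W7→W8→Z8→HQ: 26+22+28+34+16+33 = 159
… (46 more)
HQ→W7→M7→Z8→B5→W8→HQ: 25+29+17+7+11+21 = 110  ← best
The minimum is 110.
One optimal route: HQ → W7 → M7 → Z8 → B5 → W8 → HQ (or its reverse).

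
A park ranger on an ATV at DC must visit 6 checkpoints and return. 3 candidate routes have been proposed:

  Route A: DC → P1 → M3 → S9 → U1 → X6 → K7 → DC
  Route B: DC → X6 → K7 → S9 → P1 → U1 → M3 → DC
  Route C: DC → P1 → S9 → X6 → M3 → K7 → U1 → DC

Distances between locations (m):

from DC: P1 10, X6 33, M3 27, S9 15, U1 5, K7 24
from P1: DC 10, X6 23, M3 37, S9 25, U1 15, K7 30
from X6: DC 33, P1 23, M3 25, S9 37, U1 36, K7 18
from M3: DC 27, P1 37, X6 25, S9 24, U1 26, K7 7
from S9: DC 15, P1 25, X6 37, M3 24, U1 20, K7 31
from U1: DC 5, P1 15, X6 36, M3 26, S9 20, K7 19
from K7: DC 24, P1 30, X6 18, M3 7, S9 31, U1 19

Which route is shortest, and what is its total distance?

Route A: 10 + 37 + 24 + 20 + 36 + 18 + 24 = 169
Route B: 33 + 18 + 31 + 25 + 15 + 26 + 27 = 175
Route C: 10 + 25 + 37 + 25 + 7 + 19 + 5 = 128

Shortest is Route C, total 128 m.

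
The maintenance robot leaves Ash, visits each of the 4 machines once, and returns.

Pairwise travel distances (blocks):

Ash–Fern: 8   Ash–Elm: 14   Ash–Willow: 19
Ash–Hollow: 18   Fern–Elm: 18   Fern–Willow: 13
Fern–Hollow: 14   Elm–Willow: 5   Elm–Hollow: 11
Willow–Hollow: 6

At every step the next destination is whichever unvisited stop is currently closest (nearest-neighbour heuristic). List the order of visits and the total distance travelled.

Ash → [Fern:8 / Elm:14 / Hollow:18 / Willow:19] → Fern (8)
Fern → [Willow:13 / Hollow:14 / Elm:18] → Willow (13)
Willow → [Elm:5 / Hollow:6] → Elm (5)
Elm → [Hollow:11] → Hollow (11)
Return Hollow→Ash: 18.
Total = 8 + 13 + 5 + 11 + 18 = 55.

Total distance 55 blocks via the nearest-neighbour route Ash → Fern → Willow → Elm → Hollow → Ash.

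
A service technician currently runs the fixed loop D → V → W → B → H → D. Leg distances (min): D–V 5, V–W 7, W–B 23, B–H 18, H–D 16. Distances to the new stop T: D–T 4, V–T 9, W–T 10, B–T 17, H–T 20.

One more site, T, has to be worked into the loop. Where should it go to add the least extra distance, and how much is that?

+4 min — insert T between W and B.

Insertion cost between consecutive stops i–j is d(i,T) + d(T,j) − d(i,j):
  between D and V: 4 + 9 − 5 = 8
  between V and W: 9 + 10 − 7 = 12
  between W and B: 10 + 17 − 23 = 4
  between B and H: 17 + 20 − 18 = 19
  between H and D: 20 + 4 − 16 = 8
Cheapest insertion is between W and B, adding 4.
New total = 69 + 4 = 73.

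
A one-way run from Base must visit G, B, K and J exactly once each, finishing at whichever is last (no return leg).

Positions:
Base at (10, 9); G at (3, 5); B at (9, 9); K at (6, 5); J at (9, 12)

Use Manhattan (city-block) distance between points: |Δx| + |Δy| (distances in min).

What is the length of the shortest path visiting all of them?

There are 4! = 24 possible orderings.
Base→G→B→K→J: 11+10+7+10 = 38
Base→G→B→J→K: 11+10+3+10 = 34
Base→G→K→B→J: 11+3+7+3 = 24
Base→G→K→J→B: 11+3+10+3 = 27
Base→G→J→B→K: 11+13+3+7 = 34
Base→G→J→K→B: 11+13+10+7 = 41
Base→B→G→K→J: 1+10+3+10 = 24
Base→B→G→J→K: 1+10+13+10 = 34
Base→B→K→G→J: 1+7+3+13 = 24
Base→B→K→J→G: 1+7+10+13 = 31
Base→B→J→G→K: 1+3+13+3 = 20
Base→B→J→K→G: 1+3+10+3 = 17
Base→K→G→B→J: 8+3+10+3 = 24
Base→K→G→J→B: 8+3+13+3 = 27
… (10 more)
The minimum is 17.
One shortest path: Base → B → J → K → G.

Shortest open route: 17 min.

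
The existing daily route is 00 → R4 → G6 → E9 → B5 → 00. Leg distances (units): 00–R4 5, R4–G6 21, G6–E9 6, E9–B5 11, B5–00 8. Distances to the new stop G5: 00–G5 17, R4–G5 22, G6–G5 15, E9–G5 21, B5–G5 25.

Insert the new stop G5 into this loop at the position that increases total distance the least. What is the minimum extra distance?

+16 — insert G5 between R4 and G6.

Insertion cost between consecutive stops i–j is d(i,G5) + d(G5,j) − d(i,j):
  between 00 and R4: 17 + 22 − 5 = 34
  between R4 and G6: 22 + 15 − 21 = 16
  between G6 and E9: 15 + 21 − 6 = 30
  between E9 and B5: 21 + 25 − 11 = 35
  between B5 and 00: 25 + 17 − 8 = 34
Cheapest insertion is between R4 and G6, adding 16.
New total = 51 + 16 = 67.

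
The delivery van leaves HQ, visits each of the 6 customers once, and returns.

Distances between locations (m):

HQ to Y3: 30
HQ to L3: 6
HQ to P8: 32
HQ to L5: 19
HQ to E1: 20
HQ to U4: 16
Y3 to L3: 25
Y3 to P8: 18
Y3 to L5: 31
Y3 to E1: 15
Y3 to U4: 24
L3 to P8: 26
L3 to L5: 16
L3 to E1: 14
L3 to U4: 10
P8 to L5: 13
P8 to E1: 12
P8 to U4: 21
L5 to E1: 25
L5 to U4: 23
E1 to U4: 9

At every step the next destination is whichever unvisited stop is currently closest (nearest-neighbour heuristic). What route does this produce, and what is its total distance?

From HQ: distances to unvisited — L3=6, U4=16, L5=19, E1=20, Y3=30, P8=32. Nearest is L3 (6).
From L3: distances to unvisited — U4=10, E1=14, L5=16, Y3=25, P8=26. Nearest is U4 (10).
From U4: distances to unvisited — E1=9, P8=21, L5=23, Y3=24. Nearest is E1 (9).
From E1: distances to unvisited — P8=12, Y3=15, L5=25. Nearest is P8 (12).
From P8: distances to unvisited — L5=13, Y3=18. Nearest is L5 (13).
From L5: distances to unvisited — Y3=31. Nearest is Y3 (31).
Return Y3→HQ: 30.
Total = 6 + 10 + 9 + 12 + 13 + 31 + 30 = 111.

Total distance 111 m via the nearest-neighbour route HQ → L3 → U4 → E1 → P8 → L5 → Y3 → HQ.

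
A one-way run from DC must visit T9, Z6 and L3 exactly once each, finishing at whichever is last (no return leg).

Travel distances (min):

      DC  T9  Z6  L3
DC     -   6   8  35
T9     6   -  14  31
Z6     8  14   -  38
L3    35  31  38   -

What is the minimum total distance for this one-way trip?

There are 3! = 6 possible orderings.
DC - T9 - Z6 - L3: 6+14+38 = 58
DC - T9 - L3 - Z6: 6+31+38 = 75
DC - Z6 - T9 - L3: 8+14+31 = 53
DC - Z6 - L3 - T9: 8+38+31 = 77
DC - L3 - T9 - Z6: 35+31+14 = 80
DC - L3 - Z6 - T9: 35+38+14 = 87
The minimum is 53.
One shortest path: DC → Z6 → T9 → L3.

53 min — the minimum one-way total.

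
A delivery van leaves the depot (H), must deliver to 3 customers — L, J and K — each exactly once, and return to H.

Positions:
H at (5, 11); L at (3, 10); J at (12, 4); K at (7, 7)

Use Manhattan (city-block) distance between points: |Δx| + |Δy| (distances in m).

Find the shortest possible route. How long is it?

There are 3 distinct closed tours to check (reversals are equivalent).
H-L-J-K-H: 3+15+8+6 = 32
H-L-K-J-H: 3+7+8+14 = 32
H-J-L-K-H: 14+15+7+6 = 42
The minimum is 32.
One optimal route: H → L → J → K → H (or its reverse).

Shortest round trip = 32 m.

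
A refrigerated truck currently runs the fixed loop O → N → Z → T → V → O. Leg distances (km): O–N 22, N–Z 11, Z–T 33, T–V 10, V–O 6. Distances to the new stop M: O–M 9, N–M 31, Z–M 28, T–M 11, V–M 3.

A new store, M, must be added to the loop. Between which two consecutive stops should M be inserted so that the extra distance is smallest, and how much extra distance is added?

Insertion cost between consecutive stops i–j is d(i,M) + d(M,j) − d(i,j):
  between O and N: 9 + 31 − 22 = 18
  between N and Z: 31 + 28 − 11 = 48
  between Z and T: 28 + 11 − 33 = 6
  between T and V: 11 + 3 − 10 = 4
  between V and O: 3 + 9 − 6 = 6
Cheapest insertion is between T and V, adding 4.
New total = 82 + 4 = 86.

+4 km — insert M between T and V.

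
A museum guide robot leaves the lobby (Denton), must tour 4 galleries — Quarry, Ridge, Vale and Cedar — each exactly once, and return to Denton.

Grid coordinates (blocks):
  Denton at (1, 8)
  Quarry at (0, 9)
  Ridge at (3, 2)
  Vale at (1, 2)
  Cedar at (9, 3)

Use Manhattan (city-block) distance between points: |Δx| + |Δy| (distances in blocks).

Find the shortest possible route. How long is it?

Minimum total distance: 32 blocks.

Denton - Quarry - Ridge - Vale - Cedar - Denton: 2+10+2+9+13 = 36
Denton - Quarry - Ridge - Cedar - Vale - Denton: 2+10+7+9+6 = 34
Denton - Quarry - Vale - Ridge - Cedar - Denton: 2+8+2+7+13 = 32
Denton - Quarry - Vale - Cedar - Ridge - Denton: 2+8+9+7+8 = 34
Denton - Quarry - Cedar - Ridge - Vale - Denton: 2+15+7+2+6 = 32
Denton - Quarry - Cedar - Vale - Ridge - Denton: 2+15+9+2+8 = 36
Denton - Ridge - Quarry - Vale - Cedar - Denton: 8+10+8+9+13 = 48
Denton - Ridge - Quarry - Cedar - Vale - Denton: 8+10+15+9+6 = 48
Denton - Ridge - Vale - Quarry - Cedar - Denton: 8+2+8+15+13 = 46
Denton - Ridge - Cedar - Quarry - Vale - Denton: 8+7+15+8+6 = 44
Denton - Vale - Quarry - Ridge - Cedar - Denton: 6+8+10+7+13 = 44
Denton - Vale - Ridge - Quarry - Cedar - Denton: 6+2+10+15+13 = 46
The minimum is 32.
One optimal route: Denton → Quarry → Vale → Ridge → Cedar → Denton (or its reverse).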